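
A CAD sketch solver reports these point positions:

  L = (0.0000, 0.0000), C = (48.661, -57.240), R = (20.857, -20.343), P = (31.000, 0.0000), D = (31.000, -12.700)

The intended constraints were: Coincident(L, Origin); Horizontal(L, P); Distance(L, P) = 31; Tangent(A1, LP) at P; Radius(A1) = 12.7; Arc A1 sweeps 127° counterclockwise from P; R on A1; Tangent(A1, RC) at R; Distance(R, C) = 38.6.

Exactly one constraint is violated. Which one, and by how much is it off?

Distance(R, C) = 38.6 — off by 7.60.

L = (0.00, 0.00) ✓; L.y = 0.00, P.y = 0.00 ✓; |LP| = 31.00 ✓; ∠(DP, PL) = 90.00° ✓; |DP| = 12.70 ✓; bearing(D→R) − bearing(D→P) = 127.0° ✓; |DR| = 12.70 ✓; ∠(DR, RC) = 90.00° ✓; |RC| = 46.20 ✗.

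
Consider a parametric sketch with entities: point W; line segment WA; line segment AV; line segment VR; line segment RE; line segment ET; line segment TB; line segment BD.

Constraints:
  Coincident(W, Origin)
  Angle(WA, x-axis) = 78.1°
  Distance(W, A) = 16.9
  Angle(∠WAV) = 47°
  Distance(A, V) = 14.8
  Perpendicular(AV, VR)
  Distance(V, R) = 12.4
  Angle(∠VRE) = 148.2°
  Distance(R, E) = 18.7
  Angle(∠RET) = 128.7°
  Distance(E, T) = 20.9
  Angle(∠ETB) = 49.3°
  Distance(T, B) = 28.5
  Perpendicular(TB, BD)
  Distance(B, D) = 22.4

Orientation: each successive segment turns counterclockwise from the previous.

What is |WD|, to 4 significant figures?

10.16

W is at the origin; WA runs at 78.1° with length 16.9, so A = (3.485, 16.54). ∠WAV = 47.0° gives AV at -148.9° from the x-axis; with |AV| = 14.8, V = (-9.188, 8.892). AV is perpendicular to VR, so VR runs at -58.90°; with |VR| = 12.4, R = (-2.783, -1.726). ∠VRE = 148.2° gives RE at -27.10° from the x-axis; with |RE| = 18.7, E = (13.86, -10.24). ∠RET = 128.7° gives ET at 24.20° from the x-axis; with |ET| = 20.9, T = (32.93, -1.677). ∠ETB = 49.3° gives TB at 154.9° from the x-axis; with |TB| = 28.5, B = (7.119, 10.41). The perpendicularity gives BD at right angles to TB, so BD runs at -115.1°; with |BD| = 22.4, D = (-2.383, -9.872). Then |WD| = |D − W| = 10.16.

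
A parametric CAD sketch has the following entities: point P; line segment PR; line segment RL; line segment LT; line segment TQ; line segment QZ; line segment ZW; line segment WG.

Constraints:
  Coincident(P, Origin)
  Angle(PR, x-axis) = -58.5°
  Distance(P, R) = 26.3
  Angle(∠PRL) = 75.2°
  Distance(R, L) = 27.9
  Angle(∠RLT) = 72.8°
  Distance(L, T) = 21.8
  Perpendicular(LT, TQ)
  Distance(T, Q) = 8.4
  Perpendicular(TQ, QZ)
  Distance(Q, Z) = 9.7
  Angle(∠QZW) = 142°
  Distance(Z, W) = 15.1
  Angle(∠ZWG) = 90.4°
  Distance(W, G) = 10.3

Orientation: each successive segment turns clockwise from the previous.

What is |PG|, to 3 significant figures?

32.5

P is at the origin; PR runs at -58.5° with length 26.3, so R = (13.7, -22.4). ∠PRL = 75.2° gives RL at -163° from the x-axis; with |RL| = 27.9, L = (-13.0, -30.4). ∠RLT = 72.8° gives LT at 89.5° from the x-axis; with |LT| = 21.8, T = (-12.8, -8.64). LT is perpendicular to TQ, so TQ runs at -0.500°; with |TQ| = 8.4, Q = (-4.39, -8.72). TQ is perpendicular to QZ, so QZ runs at -90.5°; with |QZ| = 9.7, Z = (-4.48, -18.4). ∠QZW = 142.0° gives ZW at -128° from the x-axis; with |ZW| = 15.1, W = (-13.9, -30.2). ∠ZWG = 90.4° gives WG at 142° from the x-axis; with |WG| = 10.3, G = (-22.0, -23.9). Then |PG| = |G − P| = 32.5.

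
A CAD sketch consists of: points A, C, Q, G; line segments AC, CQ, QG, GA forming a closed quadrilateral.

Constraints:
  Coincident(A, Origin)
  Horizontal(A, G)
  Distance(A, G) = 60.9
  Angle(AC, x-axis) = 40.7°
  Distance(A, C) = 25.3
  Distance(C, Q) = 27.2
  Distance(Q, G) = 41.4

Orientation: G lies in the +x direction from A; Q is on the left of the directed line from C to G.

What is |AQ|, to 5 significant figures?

52.487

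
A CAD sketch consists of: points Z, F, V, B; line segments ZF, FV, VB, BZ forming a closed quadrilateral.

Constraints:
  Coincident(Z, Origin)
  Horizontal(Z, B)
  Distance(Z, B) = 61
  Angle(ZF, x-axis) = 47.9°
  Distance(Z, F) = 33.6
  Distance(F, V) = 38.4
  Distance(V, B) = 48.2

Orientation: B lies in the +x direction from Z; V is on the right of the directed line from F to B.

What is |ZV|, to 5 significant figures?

19.206

Checks: |FV| = 38.40 ✓; |VB| = 48.20 ✓.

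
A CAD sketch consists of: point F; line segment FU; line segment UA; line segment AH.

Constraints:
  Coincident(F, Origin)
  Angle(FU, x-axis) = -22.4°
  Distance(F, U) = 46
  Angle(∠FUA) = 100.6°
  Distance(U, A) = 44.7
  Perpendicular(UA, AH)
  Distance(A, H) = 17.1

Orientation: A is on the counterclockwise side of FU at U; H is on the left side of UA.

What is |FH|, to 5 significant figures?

60.138

F is at the origin; FU runs at -22.4° with length 46.0, so U = 46.0·(cos -22.4°, sin -22.4°) = (42.529, -17.529). ∠FUA = 100.6°, so UA runs at -22.4° + (180° − 100.6°) = 57.000° from the x-axis; with |UA| = 44.7, A = U + 44.7·(cos 57.000°, sin 57.000°) = (66.874, 19.959). UA ⟂ AH; with |AH| = 17.1 on the left of UA, H = A + 17.1·(-0.83867, 0.54464) = (52.533, 29.273). Then |FH| = |H − F| = 60.138.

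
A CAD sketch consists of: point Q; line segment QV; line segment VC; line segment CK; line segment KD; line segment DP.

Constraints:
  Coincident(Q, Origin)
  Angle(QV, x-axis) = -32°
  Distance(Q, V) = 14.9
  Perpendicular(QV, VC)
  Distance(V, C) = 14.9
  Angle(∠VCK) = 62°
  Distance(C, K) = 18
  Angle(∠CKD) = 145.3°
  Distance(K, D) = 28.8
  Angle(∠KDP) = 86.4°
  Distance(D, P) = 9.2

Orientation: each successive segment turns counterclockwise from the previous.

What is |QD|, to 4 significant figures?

23.84

Q is at the origin; QV runs at -32.0° with length 14.9, so V = (12.64, -7.896). QV is perpendicular to VC, so VC runs at 58.00°; with |VC| = 14.9, C = (20.53, 4.740). ∠VCK = 62.0° gives CK at 176.0° from the x-axis; with |CK| = 18.0, K = (2.576, 5.996). ∠CKD = 145.3° gives KD at -149.3° from the x-axis; with |KD| = 28.8, D = (-22.19, -8.708). Then |QD| = |D − Q| = 23.84.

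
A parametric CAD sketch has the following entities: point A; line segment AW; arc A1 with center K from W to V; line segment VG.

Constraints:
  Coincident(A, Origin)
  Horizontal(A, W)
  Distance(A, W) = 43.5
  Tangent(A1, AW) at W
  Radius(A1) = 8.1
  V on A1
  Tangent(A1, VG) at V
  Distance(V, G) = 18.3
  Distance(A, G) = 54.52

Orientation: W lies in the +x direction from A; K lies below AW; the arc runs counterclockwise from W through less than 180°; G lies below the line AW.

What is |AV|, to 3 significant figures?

38.8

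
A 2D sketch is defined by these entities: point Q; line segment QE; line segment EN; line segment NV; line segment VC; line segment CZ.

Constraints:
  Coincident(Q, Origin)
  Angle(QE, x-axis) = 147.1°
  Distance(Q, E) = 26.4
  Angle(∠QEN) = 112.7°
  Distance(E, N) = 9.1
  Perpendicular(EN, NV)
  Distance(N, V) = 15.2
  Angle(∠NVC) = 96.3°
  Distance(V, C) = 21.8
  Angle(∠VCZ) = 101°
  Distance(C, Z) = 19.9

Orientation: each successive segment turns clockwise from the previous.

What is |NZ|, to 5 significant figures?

27.622

∠NVC = 96.3° gives VC at -93.900° from the x-axis; with |VC| = 21.8, C = (-7.0775, -1.1452). ∠VCZ = 101.0° gives CZ at -172.90° from the x-axis; with |CZ| = 19.9, Z = (-26.825, -3.6049). Then |NZ| = |Z − N| = 27.622.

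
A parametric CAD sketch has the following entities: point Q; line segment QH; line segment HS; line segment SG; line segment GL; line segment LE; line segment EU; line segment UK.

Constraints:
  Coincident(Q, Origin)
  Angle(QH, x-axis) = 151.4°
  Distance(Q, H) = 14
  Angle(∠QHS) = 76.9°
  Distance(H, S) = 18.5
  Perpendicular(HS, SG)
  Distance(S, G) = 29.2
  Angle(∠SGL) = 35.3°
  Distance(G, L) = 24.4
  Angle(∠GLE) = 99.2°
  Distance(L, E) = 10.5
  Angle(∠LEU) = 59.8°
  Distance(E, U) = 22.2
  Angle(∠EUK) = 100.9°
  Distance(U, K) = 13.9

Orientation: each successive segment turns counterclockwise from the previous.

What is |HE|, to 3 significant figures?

12.0

∠SGL = 35.3° gives GL at 129° from the x-axis; with |GL| = 24.4, L = (-4.52, -0.0202). ∠GLE = 99.2° gives LE at -150° from the x-axis; with |LE| = 10.5, E = (-13.6, -5.27). Then |HE| = |E − H| = 12.0.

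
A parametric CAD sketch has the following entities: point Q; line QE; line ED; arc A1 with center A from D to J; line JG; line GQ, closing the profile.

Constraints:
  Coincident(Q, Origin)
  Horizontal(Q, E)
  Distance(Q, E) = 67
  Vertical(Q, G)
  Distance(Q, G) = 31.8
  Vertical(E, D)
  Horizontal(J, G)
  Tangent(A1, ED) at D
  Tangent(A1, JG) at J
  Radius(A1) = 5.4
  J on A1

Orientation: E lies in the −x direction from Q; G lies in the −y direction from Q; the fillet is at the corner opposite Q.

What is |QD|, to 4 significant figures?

72.01

Q is at the origin; Q and E share the same y with |QE| = 67.0 and E on the −x side, so E = (-67.00, 0.000). QG is vertical with |QG| = 31.8 and G on the −y side, so G = (0.000, -31.80). The virtual corner opposite Q is at (-67.00, -31.80). The tangent condition forces AD to be normal to ED and tangency of A1 to JG means the radius AJ is perpendicular to JG, with radius 5.4, so the center A sits 5.4 in from both sides at A = (-61.60, -26.40). That places the tangent points at D = (-67.00, -26.40) on ED and J = (-61.60, -31.80) on JG. Then |QD| = |D − Q| = 72.01.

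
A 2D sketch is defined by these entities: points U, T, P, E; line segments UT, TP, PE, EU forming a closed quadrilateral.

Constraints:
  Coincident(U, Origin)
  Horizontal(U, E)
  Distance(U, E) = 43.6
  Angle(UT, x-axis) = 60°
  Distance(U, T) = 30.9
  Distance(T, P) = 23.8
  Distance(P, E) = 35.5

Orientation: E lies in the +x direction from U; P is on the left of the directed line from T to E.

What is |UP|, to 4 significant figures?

51.51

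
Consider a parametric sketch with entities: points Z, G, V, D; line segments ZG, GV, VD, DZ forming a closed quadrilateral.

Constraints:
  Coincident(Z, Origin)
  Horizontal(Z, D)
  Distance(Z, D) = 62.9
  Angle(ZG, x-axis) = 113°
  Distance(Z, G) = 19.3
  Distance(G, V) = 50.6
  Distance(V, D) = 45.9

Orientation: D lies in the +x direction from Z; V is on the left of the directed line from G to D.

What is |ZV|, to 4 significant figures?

54.66

Z is at the origin; Z and D share the same y with |ZD| = 62.9 and D in +x, so D = (62.9, 0). ZG runs at 113.0° with |ZG| = 19.3, so G = (-7.541, 17.77). V is determined by |GV| = 50.6 and |VD| = 45.9 together: it lies at the intersection of circle(G, 50.6) and circle(D, 45.9). With |GD| = 72.65, the foot of the radical line on GD is 39.45 from G and the perpendicular offset is √(50.6² − 39.45²) = 31.69. Taking the left-of-GD solution: V = (38.46, 38.85).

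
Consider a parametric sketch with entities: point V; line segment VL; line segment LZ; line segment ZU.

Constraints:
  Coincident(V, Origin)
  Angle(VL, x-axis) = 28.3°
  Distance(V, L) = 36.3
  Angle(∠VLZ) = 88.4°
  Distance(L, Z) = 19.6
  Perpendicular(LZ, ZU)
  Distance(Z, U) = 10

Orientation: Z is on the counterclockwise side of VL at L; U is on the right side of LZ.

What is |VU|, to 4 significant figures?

49.88

V is at the origin; VL runs at 28.3° with length 36.3, so L = 36.3·(cos 28.3°, sin 28.3°) = (31.96, 17.21). ∠VLZ = 88.4°, so LZ runs at 28.3° + (180° − 88.4°) = 119.9° from the x-axis; with |LZ| = 19.6, Z = L + 19.6·(cos 119.9°, sin 119.9°) = (22.19, 34.20). LZ ⟂ ZU; with |ZU| = 10.0 on the right of LZ, U = Z + 10.0·(0.8669, 0.4985) = (30.86, 39.19). Then |VU| = |U − V| = 49.88.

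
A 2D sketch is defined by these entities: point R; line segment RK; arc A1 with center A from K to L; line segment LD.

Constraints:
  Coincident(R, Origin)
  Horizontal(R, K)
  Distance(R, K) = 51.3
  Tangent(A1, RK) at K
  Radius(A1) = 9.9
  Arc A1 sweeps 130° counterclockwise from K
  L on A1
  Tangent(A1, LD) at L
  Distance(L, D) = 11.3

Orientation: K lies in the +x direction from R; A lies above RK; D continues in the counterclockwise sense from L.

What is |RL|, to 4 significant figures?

61.09

Since A1 is tangent to RK there, AK ⟂ RK, so A = K + (0, 9.9) = (51.30, 9.900). On A1, K sits at bearing -90° from A; a 130° counterclockwise sweep puts L at bearing 40°, so L = A + 9.9·(cos 40°, sin 40°) = (58.88, 16.26). Then |RL| = |L − R| = 61.09.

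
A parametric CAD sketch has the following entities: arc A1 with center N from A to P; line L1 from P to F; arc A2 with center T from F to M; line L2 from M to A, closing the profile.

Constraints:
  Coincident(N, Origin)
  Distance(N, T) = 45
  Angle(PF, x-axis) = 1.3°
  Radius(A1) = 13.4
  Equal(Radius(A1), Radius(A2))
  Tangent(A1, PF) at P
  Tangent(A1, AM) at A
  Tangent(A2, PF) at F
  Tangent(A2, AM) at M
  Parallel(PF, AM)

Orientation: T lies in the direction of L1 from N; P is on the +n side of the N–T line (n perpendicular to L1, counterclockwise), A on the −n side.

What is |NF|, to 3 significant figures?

47.0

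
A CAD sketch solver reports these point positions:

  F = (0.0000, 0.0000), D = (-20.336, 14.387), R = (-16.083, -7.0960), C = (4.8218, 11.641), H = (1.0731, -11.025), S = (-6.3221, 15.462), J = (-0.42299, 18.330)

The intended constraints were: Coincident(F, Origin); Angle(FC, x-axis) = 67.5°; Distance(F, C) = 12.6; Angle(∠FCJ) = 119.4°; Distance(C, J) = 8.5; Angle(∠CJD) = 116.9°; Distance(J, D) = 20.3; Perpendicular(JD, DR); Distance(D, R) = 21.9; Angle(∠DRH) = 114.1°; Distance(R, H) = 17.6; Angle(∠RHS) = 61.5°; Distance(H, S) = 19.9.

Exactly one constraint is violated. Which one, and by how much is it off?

Distance(H, S) = 19.9 — off by 7.60.

F = (0.00, 0.00) ✓; FC at 67.50° ✓; |FC| = 12.60 ✓; ∠FCJ = 119.4° ✓; |CJ| = 8.500 ✓; ∠CJD = 116.9° ✓; |JD| = 20.30 ✓; ∠(JD, DR) = 90.00° ✓; |DR| = 21.90 ✓; ∠DRH = 114.1° ✓; |RH| = 17.60 ✓; ∠RHS = 61.50° ✓; |HS| = 27.50 ✗.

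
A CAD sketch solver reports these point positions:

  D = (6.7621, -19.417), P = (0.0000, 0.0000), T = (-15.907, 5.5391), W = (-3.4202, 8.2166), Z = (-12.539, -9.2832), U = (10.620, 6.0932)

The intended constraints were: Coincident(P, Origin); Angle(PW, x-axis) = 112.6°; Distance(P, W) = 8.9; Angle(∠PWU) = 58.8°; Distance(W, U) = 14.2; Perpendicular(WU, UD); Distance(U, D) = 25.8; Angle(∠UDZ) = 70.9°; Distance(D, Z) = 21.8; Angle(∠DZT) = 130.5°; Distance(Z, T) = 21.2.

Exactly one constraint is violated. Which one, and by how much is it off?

Distance(Z, T) = 21.2 — off by 6.00.

P = (0.00, 0.00) ✓; PW at 112.6° ✓; |PW| = 8.900 ✓; ∠PWU = 58.80° ✓; |WU| = 14.20 ✓; ∠(WU, UD) = 90.00° ✓; |UD| = 25.80 ✓; ∠UDZ = 70.90° ✓; |DZ| = 21.80 ✓; ∠DZT = 130.5° ✓; |ZT| = 15.20 ✗.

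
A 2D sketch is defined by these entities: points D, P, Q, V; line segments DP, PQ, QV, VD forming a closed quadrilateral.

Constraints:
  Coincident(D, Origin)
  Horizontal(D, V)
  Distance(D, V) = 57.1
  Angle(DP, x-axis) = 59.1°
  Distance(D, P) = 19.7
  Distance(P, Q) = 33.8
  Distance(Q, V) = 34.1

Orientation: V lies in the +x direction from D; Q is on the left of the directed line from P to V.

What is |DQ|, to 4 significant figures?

51.07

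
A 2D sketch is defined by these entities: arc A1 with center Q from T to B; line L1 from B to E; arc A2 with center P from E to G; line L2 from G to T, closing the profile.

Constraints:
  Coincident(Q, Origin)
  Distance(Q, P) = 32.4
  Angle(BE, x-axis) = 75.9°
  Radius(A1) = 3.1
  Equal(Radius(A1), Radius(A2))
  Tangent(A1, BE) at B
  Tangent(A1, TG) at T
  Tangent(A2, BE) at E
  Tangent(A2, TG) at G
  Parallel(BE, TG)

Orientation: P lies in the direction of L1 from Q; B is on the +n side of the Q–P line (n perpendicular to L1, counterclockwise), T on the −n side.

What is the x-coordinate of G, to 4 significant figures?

10.90

Tangency of A1 to both parallel lines with radius 3.1 puts B and T at Q ± 3.1·n: B = (-3.007, 0.7552), T = (3.007, -0.7552). Equal radii place E and G the same way about P: E = P + 3.1·n = (4.887, 32.18), G = P − 3.1·n = (10.90, 30.67). So G.x = 10.90.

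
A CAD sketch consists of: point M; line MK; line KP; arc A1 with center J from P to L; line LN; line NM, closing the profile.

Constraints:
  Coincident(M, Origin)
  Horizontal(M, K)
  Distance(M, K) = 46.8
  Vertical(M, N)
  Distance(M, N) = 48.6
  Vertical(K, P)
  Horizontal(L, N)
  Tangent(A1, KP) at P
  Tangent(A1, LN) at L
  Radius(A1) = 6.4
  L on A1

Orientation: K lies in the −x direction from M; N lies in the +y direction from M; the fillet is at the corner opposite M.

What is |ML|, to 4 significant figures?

63.20

The virtual corner opposite M is at (-46.80, 48.60). Tangency of A1 to KP means the radius JP is perpendicular to KP and the tangent condition forces JL to be normal to LN, with radius 6.4, so the center J sits 6.4 in from both sides at J = (-40.40, 42.20). That places the tangent points at P = (-46.80, 42.20) on KP and L = (-40.40, 48.60) on LN. Then |ML| = |L − M| = 63.20.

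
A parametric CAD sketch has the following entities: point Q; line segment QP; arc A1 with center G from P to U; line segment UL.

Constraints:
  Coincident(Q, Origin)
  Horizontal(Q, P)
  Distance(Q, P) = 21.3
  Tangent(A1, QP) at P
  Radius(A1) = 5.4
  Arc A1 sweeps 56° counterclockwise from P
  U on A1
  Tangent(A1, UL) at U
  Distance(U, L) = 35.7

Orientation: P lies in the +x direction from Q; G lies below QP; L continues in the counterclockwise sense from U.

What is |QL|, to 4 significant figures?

32.13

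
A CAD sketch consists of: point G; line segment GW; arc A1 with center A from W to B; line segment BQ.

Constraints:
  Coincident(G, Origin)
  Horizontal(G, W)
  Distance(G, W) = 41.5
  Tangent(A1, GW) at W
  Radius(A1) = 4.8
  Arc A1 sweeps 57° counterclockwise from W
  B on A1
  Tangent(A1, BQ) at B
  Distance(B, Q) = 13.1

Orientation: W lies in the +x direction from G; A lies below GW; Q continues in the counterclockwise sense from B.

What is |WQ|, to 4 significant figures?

17.26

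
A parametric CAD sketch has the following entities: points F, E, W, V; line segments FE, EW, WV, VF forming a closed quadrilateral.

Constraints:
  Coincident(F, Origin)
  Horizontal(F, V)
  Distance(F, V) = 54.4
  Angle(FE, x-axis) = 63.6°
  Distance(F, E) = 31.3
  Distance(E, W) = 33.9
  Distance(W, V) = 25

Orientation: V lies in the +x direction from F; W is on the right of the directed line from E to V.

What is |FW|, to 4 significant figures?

29.56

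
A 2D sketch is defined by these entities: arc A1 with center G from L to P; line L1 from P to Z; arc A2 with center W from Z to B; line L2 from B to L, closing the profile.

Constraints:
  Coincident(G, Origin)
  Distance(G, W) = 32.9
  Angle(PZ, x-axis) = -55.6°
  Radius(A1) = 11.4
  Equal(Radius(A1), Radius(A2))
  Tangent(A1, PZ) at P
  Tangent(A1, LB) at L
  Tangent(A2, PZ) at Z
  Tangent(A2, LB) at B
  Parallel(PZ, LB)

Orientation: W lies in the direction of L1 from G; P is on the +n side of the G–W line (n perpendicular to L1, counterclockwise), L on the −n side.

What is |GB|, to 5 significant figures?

34.819

Tangency of A1 to both parallel lines with radius 11.4 puts P and L at G ± 11.4·n: P = (9.4063, 6.4406), L = (-9.4063, -6.4406). Equal radii place Z and B the same way about W: Z = W + 11.4·n = (27.994, -20.706), B = W − 11.4·n = (9.1811, -33.587). Then |GB| = |B − G| = 34.819.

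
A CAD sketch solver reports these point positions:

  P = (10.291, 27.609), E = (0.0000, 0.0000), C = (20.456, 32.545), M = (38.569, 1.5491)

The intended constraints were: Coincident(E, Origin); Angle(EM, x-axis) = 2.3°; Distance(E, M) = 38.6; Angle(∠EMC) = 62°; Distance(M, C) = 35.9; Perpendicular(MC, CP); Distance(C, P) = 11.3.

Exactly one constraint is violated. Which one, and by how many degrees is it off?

Perpendicular(MC, CP) — off by 4.40°.

E = (0.00, 0.00) ✓; EM at 2.300° ✓; |EM| = 38.60 ✓; ∠EMC = 62.00° ✓; |MC| = 35.90 ✓; ∠(MC, CP) = 85.60° ✗; |CP| = 11.30 ✓.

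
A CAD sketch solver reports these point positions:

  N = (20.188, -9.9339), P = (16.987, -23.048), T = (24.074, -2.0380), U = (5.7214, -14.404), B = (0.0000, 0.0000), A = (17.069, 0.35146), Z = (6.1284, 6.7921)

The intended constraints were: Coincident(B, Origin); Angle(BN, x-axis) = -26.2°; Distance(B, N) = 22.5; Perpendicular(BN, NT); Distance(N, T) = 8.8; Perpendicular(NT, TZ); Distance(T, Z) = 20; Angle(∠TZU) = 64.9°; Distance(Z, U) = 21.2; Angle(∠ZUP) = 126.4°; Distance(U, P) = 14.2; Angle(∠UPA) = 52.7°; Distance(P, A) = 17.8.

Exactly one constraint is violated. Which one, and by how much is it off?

Distance(P, A) = 17.8 — off by 5.60.

B = (0.00, 0.00) ✓; BN at -26.20° ✓; |BN| = 22.50 ✓; ∠(BN, NT) = 90.00° ✓; |NT| = 8.800 ✓; ∠(NT, TZ) = 90.00° ✓; |TZ| = 20.00 ✓; ∠TZU = 64.90° ✓; |ZU| = 21.20 ✓; ∠ZUP = 126.4° ✓; |UP| = 14.20 ✓; ∠UPA = 52.70° ✓; |PA| = 23.40 ✗.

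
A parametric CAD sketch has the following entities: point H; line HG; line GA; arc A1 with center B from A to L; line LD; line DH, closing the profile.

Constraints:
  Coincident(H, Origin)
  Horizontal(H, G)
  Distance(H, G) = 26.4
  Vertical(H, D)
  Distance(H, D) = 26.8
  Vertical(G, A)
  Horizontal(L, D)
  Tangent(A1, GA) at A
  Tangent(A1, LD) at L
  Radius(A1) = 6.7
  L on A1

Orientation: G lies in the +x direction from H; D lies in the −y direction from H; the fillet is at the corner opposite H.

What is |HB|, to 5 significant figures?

28.144

H is at the origin; H and G share the same y with |HG| = 26.4 and G on the +x side, so G = (26.400, 0.0000). HD is vertical with |HD| = 26.8 and D on the −y side, so D = (0.0000, -26.800). The virtual corner opposite H is at (26.400, -26.800). A1 meets GA tangentially, so BA is at right angles to GA and since A1 is tangent to LD there, BL ⟂ LD, with radius 6.7, so the center B sits 6.7 in from both sides at B = (19.700, -20.100). Then |HB| = |B − H| = 28.144.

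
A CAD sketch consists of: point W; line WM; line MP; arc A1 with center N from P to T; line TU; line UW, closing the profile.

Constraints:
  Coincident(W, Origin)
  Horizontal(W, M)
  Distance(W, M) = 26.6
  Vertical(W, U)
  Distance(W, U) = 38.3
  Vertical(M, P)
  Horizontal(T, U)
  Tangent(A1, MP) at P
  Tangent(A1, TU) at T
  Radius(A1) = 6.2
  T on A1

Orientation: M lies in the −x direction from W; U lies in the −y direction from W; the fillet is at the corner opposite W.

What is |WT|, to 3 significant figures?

43.4

W is at the origin; WM is horizontal with |WM| = 26.6 and M on the −x side, so M = (-26.6, 0.00). WU is vertical with |WU| = 38.3 and U on the −y side, so U = (0.00, -38.3). The virtual corner opposite W is at (-26.6, -38.3). Since A1 is tangent to MP there, NP ⟂ MP and A1 meets TU tangentially, so NT is at right angles to TU, with radius 6.2, so the center N sits 6.2 in from both sides at N = (-20.4, -32.1). That places the tangent points at P = (-26.6, -32.1) on MP and T = (-20.4, -38.3) on TU. Then |WT| = |T − W| = 43.4.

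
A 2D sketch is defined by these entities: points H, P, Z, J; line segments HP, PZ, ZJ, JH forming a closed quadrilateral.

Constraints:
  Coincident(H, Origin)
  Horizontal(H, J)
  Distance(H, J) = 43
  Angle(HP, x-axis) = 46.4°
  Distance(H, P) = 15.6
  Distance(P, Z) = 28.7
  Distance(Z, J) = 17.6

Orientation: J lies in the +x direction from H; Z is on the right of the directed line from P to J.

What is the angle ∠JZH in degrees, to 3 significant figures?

122°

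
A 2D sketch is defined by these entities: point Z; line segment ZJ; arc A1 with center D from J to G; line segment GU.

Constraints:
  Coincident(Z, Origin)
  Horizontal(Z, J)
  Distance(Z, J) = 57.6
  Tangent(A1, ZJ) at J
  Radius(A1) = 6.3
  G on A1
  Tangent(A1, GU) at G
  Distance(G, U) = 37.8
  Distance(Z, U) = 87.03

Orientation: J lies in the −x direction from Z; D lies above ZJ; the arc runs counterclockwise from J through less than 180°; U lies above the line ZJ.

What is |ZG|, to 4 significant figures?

53.90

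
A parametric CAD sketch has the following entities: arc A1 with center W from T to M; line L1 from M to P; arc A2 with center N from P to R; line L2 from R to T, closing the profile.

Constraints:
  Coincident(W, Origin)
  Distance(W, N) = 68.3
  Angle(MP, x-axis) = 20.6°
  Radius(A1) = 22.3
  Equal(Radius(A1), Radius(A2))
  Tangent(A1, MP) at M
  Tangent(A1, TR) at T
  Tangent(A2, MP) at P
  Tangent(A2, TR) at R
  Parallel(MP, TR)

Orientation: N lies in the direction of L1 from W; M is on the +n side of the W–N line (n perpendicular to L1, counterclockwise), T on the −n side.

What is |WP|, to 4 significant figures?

71.85

Tangency of A1 to both parallel lines with radius 22.3 puts M and T at W ± 22.3·n: M = (-7.846, 20.87), T = (7.846, -20.87). Equal radii place P and R the same way about N: P = N + 22.3·n = (56.09, 44.90), R = N − 22.3·n = (71.78, 3.157). Then |WP| = |P − W| = 71.85.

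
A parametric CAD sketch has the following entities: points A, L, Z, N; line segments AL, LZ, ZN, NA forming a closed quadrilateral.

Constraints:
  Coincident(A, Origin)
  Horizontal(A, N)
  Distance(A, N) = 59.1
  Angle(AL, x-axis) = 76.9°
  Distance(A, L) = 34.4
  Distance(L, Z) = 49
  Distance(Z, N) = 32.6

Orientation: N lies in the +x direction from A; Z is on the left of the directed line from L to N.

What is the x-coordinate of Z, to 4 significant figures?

56.79

Checks: |LZ| = 49.00 ✓; |ZN| = 32.60 ✓.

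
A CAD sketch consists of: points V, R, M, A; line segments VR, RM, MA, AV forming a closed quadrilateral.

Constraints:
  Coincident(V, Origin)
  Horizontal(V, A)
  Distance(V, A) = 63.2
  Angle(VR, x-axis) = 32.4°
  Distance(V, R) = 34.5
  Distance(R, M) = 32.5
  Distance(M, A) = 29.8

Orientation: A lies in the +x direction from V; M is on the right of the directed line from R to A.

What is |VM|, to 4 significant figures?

38.78

V is at the origin; V and A share the same y with |VA| = 63.2 and A in +x, so A = (63.2, 0). VR runs at 32.4° with |VR| = 34.5, so R = (29.13, 18.49). M is determined by |RM| = 32.5 and |MA| = 29.8 together: it lies at the intersection of circle(R, 32.5) and circle(A, 29.8). With |RA| = 38.76, the foot of the radical line on RA is 21.55 from R and the perpendicular offset is √(32.5² − 21.55²) = 24.33. Taking the right-of-RA solution: M = (36.47, -13.17).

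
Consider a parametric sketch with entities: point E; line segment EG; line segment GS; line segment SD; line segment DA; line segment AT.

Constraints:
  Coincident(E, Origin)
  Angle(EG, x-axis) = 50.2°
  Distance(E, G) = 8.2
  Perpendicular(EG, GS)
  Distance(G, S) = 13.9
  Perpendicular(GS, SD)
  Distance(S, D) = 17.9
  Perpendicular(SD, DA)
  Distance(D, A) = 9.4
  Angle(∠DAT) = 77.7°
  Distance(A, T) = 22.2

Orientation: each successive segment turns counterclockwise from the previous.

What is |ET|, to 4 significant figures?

15.13

The perpendicularity gives DA at right angles to SD, so DA runs at -39.80°; with |DA| = 9.4, A = (-9.666, -4.572). ∠DAT = 77.7° gives AT at 62.50° from the x-axis; with |AT| = 22.2, T = (0.5845, 15.12). Then |ET| = |T − E| = 15.13.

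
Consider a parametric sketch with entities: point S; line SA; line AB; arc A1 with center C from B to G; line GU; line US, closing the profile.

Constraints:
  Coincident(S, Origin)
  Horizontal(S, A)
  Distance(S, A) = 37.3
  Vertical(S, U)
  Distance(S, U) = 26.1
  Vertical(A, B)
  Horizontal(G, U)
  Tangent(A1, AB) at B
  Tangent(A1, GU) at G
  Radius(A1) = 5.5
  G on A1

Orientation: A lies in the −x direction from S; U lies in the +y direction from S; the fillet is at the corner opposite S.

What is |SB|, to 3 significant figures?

42.6

S is at the origin; SA is horizontal with |SA| = 37.3 and A on the −x side, so A = (-37.3, 0.00). S and U share the same x with |SU| = 26.1 and U on the +y side, so U = (0.00, 26.1). The virtual corner opposite S is at (-37.3, 26.1). Tangency of A1 to AB means the radius CB is perpendicular to AB and tangency of A1 to GU means the radius CG is perpendicular to GU, with radius 5.5, so the center C sits 5.5 in from both sides at C = (-31.8, 20.6). That places the tangent points at B = (-37.3, 20.6) on AB and G = (-31.8, 26.1) on GU. Then |SB| = |B − S| = 42.6.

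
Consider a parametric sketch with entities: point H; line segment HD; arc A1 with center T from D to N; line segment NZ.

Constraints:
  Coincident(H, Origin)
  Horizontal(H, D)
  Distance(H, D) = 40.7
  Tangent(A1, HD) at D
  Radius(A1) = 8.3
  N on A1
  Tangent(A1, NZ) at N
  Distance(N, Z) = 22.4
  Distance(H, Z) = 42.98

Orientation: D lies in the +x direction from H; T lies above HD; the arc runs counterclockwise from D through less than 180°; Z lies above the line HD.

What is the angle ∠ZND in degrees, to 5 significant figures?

112.54°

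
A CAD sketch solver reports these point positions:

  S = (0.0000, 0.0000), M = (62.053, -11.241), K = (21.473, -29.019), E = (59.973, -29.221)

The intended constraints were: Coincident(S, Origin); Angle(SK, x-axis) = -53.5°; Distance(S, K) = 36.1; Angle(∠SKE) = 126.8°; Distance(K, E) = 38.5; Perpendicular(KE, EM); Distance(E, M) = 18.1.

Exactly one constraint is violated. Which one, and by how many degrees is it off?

Perpendicular(KE, EM) — off by 6.30°.

S = (0.00, 0.00) ✓; SK at -53.50° ✓; |SK| = 36.10 ✓; ∠SKE = 126.8° ✓; |KE| = 38.50 ✓; ∠(KE, EM) = 83.70° ✗; |EM| = 18.10 ✓.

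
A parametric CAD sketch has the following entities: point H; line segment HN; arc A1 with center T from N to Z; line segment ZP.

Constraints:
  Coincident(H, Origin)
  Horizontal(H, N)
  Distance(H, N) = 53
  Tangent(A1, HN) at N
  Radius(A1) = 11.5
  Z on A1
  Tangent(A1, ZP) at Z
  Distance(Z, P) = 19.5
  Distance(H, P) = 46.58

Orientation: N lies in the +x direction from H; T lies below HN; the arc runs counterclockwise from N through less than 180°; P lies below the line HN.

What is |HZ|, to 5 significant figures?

42.736

Checks: |TZ| = 11.50 ✓; ∠(TZ, ZP) = 90.00° ✓; |ZP| = 19.50 ✓; |HP| = 46.58 ✓.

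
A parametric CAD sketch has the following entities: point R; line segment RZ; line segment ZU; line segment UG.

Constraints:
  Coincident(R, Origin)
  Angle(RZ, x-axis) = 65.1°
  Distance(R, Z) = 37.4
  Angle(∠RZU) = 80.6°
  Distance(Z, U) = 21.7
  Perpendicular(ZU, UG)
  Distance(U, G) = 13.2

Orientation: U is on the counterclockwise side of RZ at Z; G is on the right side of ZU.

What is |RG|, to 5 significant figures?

52.468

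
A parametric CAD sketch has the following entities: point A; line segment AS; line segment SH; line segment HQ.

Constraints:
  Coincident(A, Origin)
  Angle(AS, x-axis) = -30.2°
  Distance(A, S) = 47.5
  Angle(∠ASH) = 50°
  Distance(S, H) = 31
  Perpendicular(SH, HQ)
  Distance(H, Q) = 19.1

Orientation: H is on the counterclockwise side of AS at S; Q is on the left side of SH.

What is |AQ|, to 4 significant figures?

17.29

A is at the origin; AS runs at -30.2° with length 47.5, so S = 47.5·(cos -30.2°, sin -30.2°) = (41.05, -23.89). ∠ASH = 50.0°, so SH runs at -30.2° + (180° − 50.0°) = 99.80° from the x-axis; with |SH| = 31.0, H = S + 31.0·(cos 99.80°, sin 99.80°) = (35.78, 6.654). SH is perpendicular to HQ; with |HQ| = 19.1 on the left of SH, Q = H + 19.1·(-0.9854, -0.1702) = (16.96, 3.403). Then |AQ| = |Q − A| = 17.29.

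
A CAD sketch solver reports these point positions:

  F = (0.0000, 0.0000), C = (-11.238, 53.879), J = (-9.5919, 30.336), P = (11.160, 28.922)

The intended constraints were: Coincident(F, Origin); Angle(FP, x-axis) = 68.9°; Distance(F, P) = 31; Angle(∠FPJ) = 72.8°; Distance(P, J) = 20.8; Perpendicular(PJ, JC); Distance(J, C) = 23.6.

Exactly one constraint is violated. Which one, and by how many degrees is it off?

Perpendicular(PJ, JC) — off by 7.90°.

F = (0.00, 0.00) ✓; FP at 68.90° ✓; |FP| = 31.00 ✓; ∠FPJ = 72.80° ✓; |PJ| = 20.80 ✓; ∠(PJ, JC) = 82.10° ✗; |JC| = 23.60 ✓.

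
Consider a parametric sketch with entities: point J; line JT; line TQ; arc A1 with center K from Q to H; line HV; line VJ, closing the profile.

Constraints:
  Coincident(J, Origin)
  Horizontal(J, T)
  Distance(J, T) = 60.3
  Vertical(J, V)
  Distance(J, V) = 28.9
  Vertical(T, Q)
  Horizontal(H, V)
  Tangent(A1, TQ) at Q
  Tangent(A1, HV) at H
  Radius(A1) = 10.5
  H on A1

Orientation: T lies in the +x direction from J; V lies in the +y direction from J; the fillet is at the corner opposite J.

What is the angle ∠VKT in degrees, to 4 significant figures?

131.6°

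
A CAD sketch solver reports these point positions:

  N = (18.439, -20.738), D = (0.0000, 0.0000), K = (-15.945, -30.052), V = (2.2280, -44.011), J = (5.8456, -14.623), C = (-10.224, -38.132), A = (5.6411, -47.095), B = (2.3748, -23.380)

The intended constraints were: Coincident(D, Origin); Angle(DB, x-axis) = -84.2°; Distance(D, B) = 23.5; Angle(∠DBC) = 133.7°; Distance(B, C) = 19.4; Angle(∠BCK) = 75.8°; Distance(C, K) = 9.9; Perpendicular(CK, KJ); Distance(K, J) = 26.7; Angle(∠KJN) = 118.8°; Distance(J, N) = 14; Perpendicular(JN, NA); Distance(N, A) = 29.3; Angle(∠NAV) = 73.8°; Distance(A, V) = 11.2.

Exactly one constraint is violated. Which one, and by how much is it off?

Distance(A, V) = 11.2 — off by 6.60.

D = (0.00, 0.00) ✓; DB at -84.20° ✓; |DB| = 23.50 ✓; ∠DBC = 133.7° ✓; |BC| = 19.40 ✓; ∠BCK = 75.80° ✓; |CK| = 9.900 ✓; ∠(CK, KJ) = 90.00° ✓; |KJ| = 26.70 ✓; ∠KJN = 118.8° ✓; |JN| = 14.00 ✓; ∠(JN, NA) = 90.00° ✓; |NA| = 29.30 ✓; ∠NAV = 73.80° ✓; |AV| = 4.600 ✗.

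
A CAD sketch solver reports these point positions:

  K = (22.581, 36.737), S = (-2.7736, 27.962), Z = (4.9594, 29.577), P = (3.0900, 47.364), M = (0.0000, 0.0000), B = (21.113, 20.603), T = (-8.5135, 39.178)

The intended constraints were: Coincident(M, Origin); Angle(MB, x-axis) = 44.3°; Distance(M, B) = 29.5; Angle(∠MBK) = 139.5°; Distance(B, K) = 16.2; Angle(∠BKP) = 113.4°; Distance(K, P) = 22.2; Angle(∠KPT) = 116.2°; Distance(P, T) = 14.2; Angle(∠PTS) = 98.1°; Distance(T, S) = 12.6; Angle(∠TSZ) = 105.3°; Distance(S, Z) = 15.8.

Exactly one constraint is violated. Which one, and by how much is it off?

Distance(S, Z) = 15.8 — off by 7.90.

M = (0.00, 0.00) ✓; MB at 44.30° ✓; |MB| = 29.50 ✓; ∠MBK = 139.5° ✓; |BK| = 16.20 ✓; ∠BKP = 113.4° ✓; |KP| = 22.20 ✓; ∠KPT = 116.2° ✓; |PT| = 14.20 ✓; ∠PTS = 98.10° ✓; |TS| = 12.60 ✓; ∠TSZ = 105.3° ✓; |SZ| = 7.900 ✗.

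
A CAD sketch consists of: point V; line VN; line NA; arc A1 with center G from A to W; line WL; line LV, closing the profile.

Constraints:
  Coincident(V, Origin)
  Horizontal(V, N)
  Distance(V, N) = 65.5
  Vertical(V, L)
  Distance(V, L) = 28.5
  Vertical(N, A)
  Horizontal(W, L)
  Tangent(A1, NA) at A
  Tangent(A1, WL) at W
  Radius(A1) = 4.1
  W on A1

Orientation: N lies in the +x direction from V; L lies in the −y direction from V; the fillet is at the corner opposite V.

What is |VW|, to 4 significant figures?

67.69

V is at the origin; VN is horizontal with |VN| = 65.5 and N on the +x side, so N = (65.50, 0.000). VL is vertical with |VL| = 28.5 and L on the −y side, so L = (0.000, -28.50). The virtual corner opposite V is at (65.50, -28.50). Tangency of A1 to NA means the radius GA is perpendicular to NA and since A1 is tangent to WL there, GW ⟂ WL, with radius 4.1, so the center G sits 4.1 in from both sides at G = (61.40, -24.40). That places the tangent points at A = (65.50, -24.40) on NA and W = (61.40, -28.50) on WL. Then |VW| = |W − V| = 67.69.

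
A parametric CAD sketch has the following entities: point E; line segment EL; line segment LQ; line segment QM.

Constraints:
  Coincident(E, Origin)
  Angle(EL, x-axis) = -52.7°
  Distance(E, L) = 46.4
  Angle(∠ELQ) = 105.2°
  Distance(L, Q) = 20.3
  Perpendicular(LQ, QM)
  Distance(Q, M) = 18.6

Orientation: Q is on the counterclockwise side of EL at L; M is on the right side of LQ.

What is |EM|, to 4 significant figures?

71.21

∠ELQ = 105.2°, so LQ runs at -52.7° + (180° − 105.2°) = 22.10° from the x-axis; with |LQ| = 20.3, Q = L + 20.3·(cos 22.10°, sin 22.10°) = (46.93, -29.27). LQ is perpendicular to QM; with |QM| = 18.6 on the right of LQ, M = Q + 18.6·(0.3762, -0.9265) = (53.92, -46.51). Then |EM| = |M − E| = 71.21.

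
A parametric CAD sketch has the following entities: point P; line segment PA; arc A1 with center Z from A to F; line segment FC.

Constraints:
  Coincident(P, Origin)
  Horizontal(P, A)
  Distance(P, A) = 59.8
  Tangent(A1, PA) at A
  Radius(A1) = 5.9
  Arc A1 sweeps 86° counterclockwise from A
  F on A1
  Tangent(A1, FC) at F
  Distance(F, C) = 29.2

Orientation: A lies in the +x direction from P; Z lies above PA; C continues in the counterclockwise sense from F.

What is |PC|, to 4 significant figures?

76.06

On A1, A sits at bearing -90° from Z; an 86° counterclockwise sweep puts F at bearing -4°, so F = Z + 5.9·(cos -4°, sin -4°) = (65.69, 5.488). Since A1 is tangent to FC there, ZF ⟂ FC, so FC runs along (−sin -4°, cos -4°); with |FC| = 29.2, C = (67.72, 34.62). Then |PC| = |C − P| = 76.06.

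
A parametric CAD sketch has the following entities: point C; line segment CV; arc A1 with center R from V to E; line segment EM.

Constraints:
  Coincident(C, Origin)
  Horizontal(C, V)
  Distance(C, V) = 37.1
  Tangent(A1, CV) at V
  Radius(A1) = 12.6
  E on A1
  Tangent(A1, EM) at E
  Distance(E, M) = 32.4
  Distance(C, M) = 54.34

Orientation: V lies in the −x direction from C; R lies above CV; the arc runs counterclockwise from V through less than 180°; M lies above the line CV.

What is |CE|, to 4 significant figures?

28.35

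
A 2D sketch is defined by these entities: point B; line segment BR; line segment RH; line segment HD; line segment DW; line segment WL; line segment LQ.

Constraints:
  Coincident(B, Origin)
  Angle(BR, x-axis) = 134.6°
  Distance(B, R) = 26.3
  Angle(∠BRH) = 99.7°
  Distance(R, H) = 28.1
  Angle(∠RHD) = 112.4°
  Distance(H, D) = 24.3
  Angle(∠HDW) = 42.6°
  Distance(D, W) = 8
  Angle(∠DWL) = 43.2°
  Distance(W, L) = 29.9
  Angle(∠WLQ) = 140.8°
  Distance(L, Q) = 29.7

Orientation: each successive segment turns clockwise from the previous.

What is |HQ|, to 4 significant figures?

61.61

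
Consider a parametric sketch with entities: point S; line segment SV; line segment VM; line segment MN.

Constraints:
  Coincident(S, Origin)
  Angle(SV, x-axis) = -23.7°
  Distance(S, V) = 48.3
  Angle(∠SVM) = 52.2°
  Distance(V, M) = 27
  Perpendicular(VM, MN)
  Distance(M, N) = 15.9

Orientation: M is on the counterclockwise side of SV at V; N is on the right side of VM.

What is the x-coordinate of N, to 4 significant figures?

53.07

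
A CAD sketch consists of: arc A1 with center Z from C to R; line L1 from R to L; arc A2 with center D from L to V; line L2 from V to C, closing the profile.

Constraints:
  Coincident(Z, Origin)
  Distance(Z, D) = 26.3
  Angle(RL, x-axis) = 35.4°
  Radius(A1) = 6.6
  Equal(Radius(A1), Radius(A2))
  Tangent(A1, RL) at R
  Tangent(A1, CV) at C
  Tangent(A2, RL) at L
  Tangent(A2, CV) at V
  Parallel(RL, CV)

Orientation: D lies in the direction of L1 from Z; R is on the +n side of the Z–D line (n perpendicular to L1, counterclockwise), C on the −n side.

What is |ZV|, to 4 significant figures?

27.12

Tangency of A1 to both parallel lines with radius 6.6 puts R and C at Z ± 6.6·n: R = (-3.823, 5.380), C = (3.823, -5.380). Equal radii place L and V the same way about D: L = D + 6.6·n = (17.61, 20.61), V = D − 6.6·n = (25.26, 9.855). Then |ZV| = |V − Z| = 27.12.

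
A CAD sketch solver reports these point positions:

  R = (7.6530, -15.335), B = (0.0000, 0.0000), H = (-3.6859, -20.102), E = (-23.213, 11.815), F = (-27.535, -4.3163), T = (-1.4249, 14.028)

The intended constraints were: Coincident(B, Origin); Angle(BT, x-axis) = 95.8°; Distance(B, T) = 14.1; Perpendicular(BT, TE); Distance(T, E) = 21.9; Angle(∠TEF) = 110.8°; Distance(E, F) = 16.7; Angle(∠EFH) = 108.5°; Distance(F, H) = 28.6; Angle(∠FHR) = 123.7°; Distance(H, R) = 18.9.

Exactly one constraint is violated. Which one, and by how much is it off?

Distance(H, R) = 18.9 — off by 6.60.

B = (0.00, 0.00) ✓; BT at 95.80° ✓; |BT| = 14.10 ✓; ∠(BT, TE) = 90.00° ✓; |TE| = 21.90 ✓; ∠TEF = 110.8° ✓; |EF| = 16.70 ✓; ∠EFH = 108.5° ✓; |FH| = 28.60 ✓; ∠FHR = 123.7° ✓; |HR| = 12.30 ✗.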